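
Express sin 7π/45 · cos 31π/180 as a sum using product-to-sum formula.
sin 7π/45 cos 31π/180 = (1/2)[sin(7π/45+31π/180) + sin(7π/45-31π/180)]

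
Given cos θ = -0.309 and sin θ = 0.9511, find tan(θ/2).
tan(θ/2) = sin θ / (1 + cos θ) = 1.376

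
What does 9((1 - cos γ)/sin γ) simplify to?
9((1 - cos γ)/sin γ) = 9(tan(γ/2)) (using Half angle)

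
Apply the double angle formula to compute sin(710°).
sin(710°) = 2 sin 355° cos 355° = -0.1736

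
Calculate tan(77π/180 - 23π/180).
tan(77π/180 - 23π/180) = (tan 77π/180 - tan 23π/180)/(1 + tan 77π/180 tan 23π/180) = 1.376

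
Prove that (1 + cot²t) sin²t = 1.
LHS = csc²t · sin²t = (1/sin²t) · sin²t = 1 = RHS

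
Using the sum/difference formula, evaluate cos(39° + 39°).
cos(39° + 39°) = cos 39° cos 39° - sin 39° sin 39° = 0.2079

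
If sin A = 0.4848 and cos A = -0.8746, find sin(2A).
sin(2A) = 2 sin A cos A = -0.848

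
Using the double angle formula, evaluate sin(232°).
sin(232°) = 2 sin 116° cos 116° = -0.788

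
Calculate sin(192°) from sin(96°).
sin(192°) = 2 sin 96° cos 96° = -0.2079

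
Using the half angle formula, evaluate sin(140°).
sin(140°) = √((1 - cos 280°)/2) = 0.6428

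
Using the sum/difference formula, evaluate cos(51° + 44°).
cos(51° + 44°) = cos 51° cos 44° - sin 51° sin 44° = -0.08716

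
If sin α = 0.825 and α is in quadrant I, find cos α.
cos α = 0.5651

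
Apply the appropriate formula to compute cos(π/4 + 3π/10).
cos(π/4 + 3π/10) = cos π/4 cos 3π/10 - sin π/4 sin 3π/10 = -0.1564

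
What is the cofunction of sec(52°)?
sec(52°) = csc(90° - 52°) = csc(38°)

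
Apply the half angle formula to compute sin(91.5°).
sin(91.5°) = √((1 - cos 183°)/2) = 0.9997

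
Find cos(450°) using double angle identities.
cos(450°) = 1 - 2sin²225° = 0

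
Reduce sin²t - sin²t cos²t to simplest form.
sin²t - sin²t cos²t = sin⁴t (using Factoring)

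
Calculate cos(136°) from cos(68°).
cos(136°) = cos²68° - sin²68° = -0.7193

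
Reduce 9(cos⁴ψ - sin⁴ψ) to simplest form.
9(cos⁴ψ - sin⁴ψ) = 9(cos(2ψ)) (using Factoring + double angle)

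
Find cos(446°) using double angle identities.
cos(446°) = cos²223° - sin²223° = 0.06976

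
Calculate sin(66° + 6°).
sin(66° + 6°) = sin 66° cos 6° + cos 66° sin 6° = 0.9511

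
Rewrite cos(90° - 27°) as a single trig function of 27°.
cos(90° - 27°) = sin(27°)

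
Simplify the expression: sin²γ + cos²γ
sin²γ + cos²γ = 1 (using Pythagorean identity)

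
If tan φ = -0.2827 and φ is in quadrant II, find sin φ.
sin φ = 0.272 (using tan²φ + 1 = sec²φ)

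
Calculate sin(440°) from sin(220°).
sin(440°) = 2 sin 220° cos 220° = 0.9848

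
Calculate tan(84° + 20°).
tan(84° + 20°) = (tan 84° + tan 20°)/(1 - tan 84° tan 20°) = -4.011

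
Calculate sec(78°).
sec(78°) = 4.81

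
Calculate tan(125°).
tan(125°) = -1.428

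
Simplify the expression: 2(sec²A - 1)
2(sec²A - 1) = 2(tan²A) (using Pythagorean identity)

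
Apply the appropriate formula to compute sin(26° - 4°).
sin(26° - 4°) = sin 26° cos 4° - cos 26° sin 4° = 0.3746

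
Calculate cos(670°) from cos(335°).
cos(670°) = cos²335° - sin²335° = 0.6428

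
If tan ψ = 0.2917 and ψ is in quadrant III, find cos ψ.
cos ψ = -0.96 (using tan²ψ + 1 = sec²ψ)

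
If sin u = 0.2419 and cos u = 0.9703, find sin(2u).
sin(2u) = 2 sin u cos u = 0.4694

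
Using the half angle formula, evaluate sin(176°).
sin(176°) = √((1 - cos 352°)/2) = 0.06976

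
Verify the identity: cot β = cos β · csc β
RHS = cos β · (1/sin β) = cos β/sin β = cot β = LHS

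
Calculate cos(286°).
cos(286°) = 0.2756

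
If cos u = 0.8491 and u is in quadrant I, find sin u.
sin u = 0.5282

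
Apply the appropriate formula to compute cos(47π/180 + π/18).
cos(47π/180 + π/18) = cos 47π/180 cos π/18 - sin 47π/180 sin π/18 = 0.5446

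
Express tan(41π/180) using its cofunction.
tan(41π/180) = cot(π/2 - 41π/180) = cot(49π/180)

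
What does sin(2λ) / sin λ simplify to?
sin(2λ) / sin λ = 2 cos λ (using Double angle)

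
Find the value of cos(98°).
cos(98°) = -0.1392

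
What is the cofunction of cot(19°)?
cot(19°) = tan(90° - 19°) = tan(71°)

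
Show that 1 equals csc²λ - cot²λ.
RHS = 1/sin²λ - cos²λ/sin²λ = (1 - cos²λ)/sin²λ = sin²λ/sin²λ = 1 = LHS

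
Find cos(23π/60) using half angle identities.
cos(23π/60) = √((1 + cos 23π/30)/2) = 0.3584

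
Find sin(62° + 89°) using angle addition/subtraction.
sin(62° + 89°) = sin 62° cos 89° + cos 62° sin 89° = 0.4848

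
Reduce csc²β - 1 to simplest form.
csc²β - 1 = cot²β (using Pythagorean identity)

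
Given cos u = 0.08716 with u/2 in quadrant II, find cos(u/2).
cos(u/2) = ±√((1 + cos u)/2); negative since u/2 ∈ QII, so cos(u/2) = -0.7373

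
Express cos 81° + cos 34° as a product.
cos 81° + cos 34° = 2 cos(57.5°) cos(23.5°)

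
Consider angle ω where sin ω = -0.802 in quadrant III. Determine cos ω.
cos ω = ±√(1 - sin²ω) = -0.5973 (negative in QIII)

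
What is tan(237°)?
tan(237°) = 1.54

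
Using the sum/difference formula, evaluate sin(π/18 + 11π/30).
sin(π/18 + 11π/30) = sin π/18 cos 11π/30 + cos π/18 sin 11π/30 = 0.9703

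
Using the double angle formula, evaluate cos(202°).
cos(202°) = cos²101° - sin²101° = -0.9272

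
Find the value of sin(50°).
sin(50°) = 0.766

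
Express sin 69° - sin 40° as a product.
sin 69° - sin 40° = 2 cos(54.5°) sin(14.5°)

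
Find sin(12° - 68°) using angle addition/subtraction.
sin(12° - 68°) = sin 12° cos 68° - cos 12° sin 68° = -0.829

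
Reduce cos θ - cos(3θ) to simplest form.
cos θ - cos(3θ) = 2 sin(2θ) sin θ (using Sum-to-product)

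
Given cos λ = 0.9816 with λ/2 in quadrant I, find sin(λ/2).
sin(λ/2) = ±√((1 - cos λ)/2); positive since λ/2 ∈ QI, so sin(λ/2) = 0.09592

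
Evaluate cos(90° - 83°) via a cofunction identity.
cos(90° - 83°) = sin(83°) = 0.9925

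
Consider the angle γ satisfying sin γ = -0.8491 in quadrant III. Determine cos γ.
cos γ = ±√(1 - sin²γ) = -0.5282 (negative in QIII)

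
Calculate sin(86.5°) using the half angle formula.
sin(86.5°) = √((1 - cos 173°)/2) = 0.9981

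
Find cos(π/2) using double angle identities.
cos(π/2) = cos²π/4 - sin²π/4 = 0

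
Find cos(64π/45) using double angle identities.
cos(64π/45) = cos²32π/45 - sin²32π/45 = -0.2419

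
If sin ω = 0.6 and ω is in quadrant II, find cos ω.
cos ω = -0.8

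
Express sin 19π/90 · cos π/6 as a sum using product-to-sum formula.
sin 19π/90 cos π/6 = (1/2)[sin(19π/90+π/6) + sin(19π/90-π/6)]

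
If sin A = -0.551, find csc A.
csc A = 1/sin A = -1.815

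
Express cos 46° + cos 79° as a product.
cos 46° + cos 79° = 2 cos(62.5°) cos(-16.5°)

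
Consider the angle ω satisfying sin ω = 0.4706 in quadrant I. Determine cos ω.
cos ω = √(1 - sin²ω) = 0.8823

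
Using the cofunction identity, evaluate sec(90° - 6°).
sec(90° - 6°) = csc(6°) = 9.567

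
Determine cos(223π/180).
cos(223π/180) = -0.7314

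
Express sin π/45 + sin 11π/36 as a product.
sin π/45 + sin 11π/36 = 2 sin(59π/360) cos(-17π/120)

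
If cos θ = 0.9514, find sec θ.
sec θ = 1/cos θ = 1.051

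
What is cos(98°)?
cos(98°) = -0.1392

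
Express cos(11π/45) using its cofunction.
cos(11π/45) = sin(π/2 - 11π/45) = sin(23π/90)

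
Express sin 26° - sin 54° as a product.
sin 26° - sin 54° = 2 cos(40°) sin(-14°)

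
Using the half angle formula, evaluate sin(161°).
sin(161°) = √((1 - cos 322°)/2) = 0.3256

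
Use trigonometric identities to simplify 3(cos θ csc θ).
3(cos θ csc θ) = 3(cot θ) (using Reciprocal + quotient)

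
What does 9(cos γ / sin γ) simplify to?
9(cos γ / sin γ) = 9(cot γ) (using Quotient identity)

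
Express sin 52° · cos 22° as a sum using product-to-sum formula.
sin 52° cos 22° = (1/2)[sin(52°+22°) + sin(52°-22°)]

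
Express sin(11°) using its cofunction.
sin(11°) = cos(90° - 11°) = cos(79°)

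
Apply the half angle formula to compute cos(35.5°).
cos(35.5°) = √((1 + cos 71°)/2) = 0.8141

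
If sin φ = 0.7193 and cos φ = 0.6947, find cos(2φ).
cos(2φ) = cos²φ - sin²φ = -0.03478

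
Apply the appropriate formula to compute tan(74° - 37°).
tan(74° - 37°) = (tan 74° - tan 37°)/(1 + tan 74° tan 37°) = 0.7536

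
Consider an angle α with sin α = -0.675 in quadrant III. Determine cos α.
cos α = ±√(1 - sin²α) = -0.7378 (negative in QIII)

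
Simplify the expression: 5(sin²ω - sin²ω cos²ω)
5(sin²ω - sin²ω cos²ω) = 5(sin⁴ω) (using Factoring)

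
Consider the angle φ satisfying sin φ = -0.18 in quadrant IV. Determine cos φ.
cos φ = √(1 - sin²φ) = 0.9837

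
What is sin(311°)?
sin(311°) = -0.7547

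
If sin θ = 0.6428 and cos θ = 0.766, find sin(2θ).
sin(2θ) = 2 sin θ cos θ = 0.9848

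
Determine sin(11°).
sin(11°) = 0.1908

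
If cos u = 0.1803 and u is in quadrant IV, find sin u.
sin u = -0.9836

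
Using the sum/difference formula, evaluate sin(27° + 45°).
sin(27° + 45°) = sin 27° cos 45° + cos 27° sin 45° = 0.9511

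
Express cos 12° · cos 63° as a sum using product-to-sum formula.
cos 12° cos 63° = (1/2)[cos(12°-63°) + cos(12°+63°)]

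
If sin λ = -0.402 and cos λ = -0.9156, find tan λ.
tan λ = sin λ / cos λ = 0.4391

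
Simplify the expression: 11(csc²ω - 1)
11(csc²ω - 1) = 11(cot²ω) (using Pythagorean identity)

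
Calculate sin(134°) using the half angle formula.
sin(134°) = √((1 - cos 268°)/2) = 0.7193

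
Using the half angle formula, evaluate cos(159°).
cos(159°) = -√((1 + cos 318°)/2) = -0.9336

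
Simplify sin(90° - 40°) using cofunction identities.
sin(90° - 40°) = cos(40°)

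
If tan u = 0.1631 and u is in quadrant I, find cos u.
cos u = 0.987 (using tan²u + 1 = sec²u)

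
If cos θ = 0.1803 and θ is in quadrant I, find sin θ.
sin θ = 0.9836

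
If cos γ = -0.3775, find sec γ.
sec γ = 1/cos γ = -2.649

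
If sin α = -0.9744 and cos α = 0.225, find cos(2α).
cos(2α) = cos²α - sin²α = -0.8988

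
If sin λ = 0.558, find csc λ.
csc λ = 1/sin λ = 1.792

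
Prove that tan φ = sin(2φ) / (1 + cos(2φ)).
RHS = 2 sin φ cos φ / (2cos²φ) = sin φ/cos φ = tan φ = LHS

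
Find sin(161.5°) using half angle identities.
sin(161.5°) = √((1 - cos 323°)/2) = 0.3173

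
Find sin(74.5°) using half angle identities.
sin(74.5°) = √((1 - cos 149°)/2) = 0.9636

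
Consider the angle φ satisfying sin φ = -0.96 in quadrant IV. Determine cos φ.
cos φ = √(1 - sin²φ) = 0.28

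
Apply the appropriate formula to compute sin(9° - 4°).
sin(9° - 4°) = sin 9° cos 4° - cos 9° sin 4° = 0.08716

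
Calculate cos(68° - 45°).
cos(68° - 45°) = cos 68° cos 45° + sin 68° sin 45° = 0.9205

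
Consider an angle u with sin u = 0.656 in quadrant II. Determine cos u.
cos u = ±√(1 - sin²u) = -0.7548 (negative in QII)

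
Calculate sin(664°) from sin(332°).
sin(664°) = 2 sin 332° cos 332° = -0.829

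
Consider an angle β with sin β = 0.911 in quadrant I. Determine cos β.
cos β = √(1 - sin²β) = 0.4124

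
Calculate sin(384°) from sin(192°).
sin(384°) = 2 sin 192° cos 192° = 0.4067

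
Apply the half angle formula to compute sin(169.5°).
sin(169.5°) = √((1 - cos 339°)/2) = 0.1822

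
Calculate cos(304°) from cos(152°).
cos(304°) = cos²152° - sin²152° = 0.5592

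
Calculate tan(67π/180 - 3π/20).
tan(67π/180 - 3π/20) = (tan 67π/180 - tan 3π/20)/(1 + tan 67π/180 tan 3π/20) = 0.8391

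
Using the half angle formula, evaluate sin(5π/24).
sin(5π/24) = √((1 - cos 5π/12)/2) = 0.6088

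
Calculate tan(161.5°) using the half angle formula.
tan(161.5°) = sin 323° / (1 + cos 323°) = -0.3346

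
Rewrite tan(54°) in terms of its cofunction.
tan(54°) = cot(90° - 54°) = cot(36°)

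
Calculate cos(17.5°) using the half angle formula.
cos(17.5°) = √((1 + cos 35°)/2) = 0.9537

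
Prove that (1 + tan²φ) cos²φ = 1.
LHS = sec²φ · cos²φ = (1/cos²φ) · cos²φ = 1 = RHS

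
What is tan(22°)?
tan(22°) = 0.404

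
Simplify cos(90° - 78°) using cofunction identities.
cos(90° - 78°) = sin(78°)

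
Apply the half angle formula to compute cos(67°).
cos(67°) = √((1 + cos 134°)/2) = 0.3907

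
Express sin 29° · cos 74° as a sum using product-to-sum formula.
sin 29° cos 74° = (1/2)[sin(29°+74°) + sin(29°-74°)]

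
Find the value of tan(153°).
tan(153°) = -0.5095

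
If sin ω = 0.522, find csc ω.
csc ω = 1/sin ω = 1.916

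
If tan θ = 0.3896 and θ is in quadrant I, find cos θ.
cos θ = 0.9318 (using tan²θ + 1 = sec²θ)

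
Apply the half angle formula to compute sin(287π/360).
sin(287π/360) = √((1 - cos 287π/180)/2) = 0.5948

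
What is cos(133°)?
cos(133°) = -0.682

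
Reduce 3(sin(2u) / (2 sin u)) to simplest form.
3(sin(2u) / (2 sin u)) = 3(cos u) (using Double angle)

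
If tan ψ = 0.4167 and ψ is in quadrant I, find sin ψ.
sin ψ = 0.3846 (using tan²ψ + 1 = sec²ψ)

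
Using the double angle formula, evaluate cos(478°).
cos(478°) = 2cos²239° - 1 = -0.4695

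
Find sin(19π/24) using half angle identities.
sin(19π/24) = √((1 - cos 19π/12)/2) = 0.6088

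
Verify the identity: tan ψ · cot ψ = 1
LHS = (sin ψ/cos ψ) · (cos ψ/sin ψ) = 1 = RHS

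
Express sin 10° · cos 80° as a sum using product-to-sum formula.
sin 10° cos 80° = (1/2)[sin(10°+80°) + sin(10°-80°)]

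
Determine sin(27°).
sin(27°) = 0.454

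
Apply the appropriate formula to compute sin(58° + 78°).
sin(58° + 78°) = sin 58° cos 78° + cos 58° sin 78° = 0.6947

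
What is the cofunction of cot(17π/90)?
cot(17π/90) = tan(π/2 - 17π/90) = tan(14π/45)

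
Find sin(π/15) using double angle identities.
sin(π/15) = 2 sin π/30 cos π/30 = 0.2079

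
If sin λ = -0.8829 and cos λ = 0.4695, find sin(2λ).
sin(2λ) = 2 sin λ cos λ = -0.829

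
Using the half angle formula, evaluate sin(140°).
sin(140°) = √((1 - cos 280°)/2) = 0.6428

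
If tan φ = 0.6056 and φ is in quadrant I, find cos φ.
cos φ = 0.8554 (using tan²φ + 1 = sec²φ)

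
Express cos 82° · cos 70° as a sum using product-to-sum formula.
cos 82° cos 70° = (1/2)[cos(82°-70°) + cos(82°+70°)]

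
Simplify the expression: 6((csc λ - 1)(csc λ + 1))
6((csc λ - 1)(csc λ + 1)) = 6(cot²λ) (using Diff. of squares)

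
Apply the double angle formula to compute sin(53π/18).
sin(53π/18) = 2 sin 53π/36 cos 53π/36 = 0.1736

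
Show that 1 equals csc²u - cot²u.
RHS = 1/sin²u - cos²u/sin²u = (1 - cos²u)/sin²u = sin²u/sin²u = 1 = LHS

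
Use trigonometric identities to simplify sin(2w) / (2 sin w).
sin(2w) / (2 sin w) = cos w (using Double angle)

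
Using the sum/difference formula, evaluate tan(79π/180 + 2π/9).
tan(79π/180 + 2π/9) = (tan 79π/180 + tan 2π/9)/(1 - tan 79π/180 tan 2π/9) = -1.804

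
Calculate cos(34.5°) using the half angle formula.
cos(34.5°) = √((1 + cos 69°)/2) = 0.8241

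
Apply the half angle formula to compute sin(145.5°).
sin(145.5°) = √((1 - cos 291°)/2) = 0.5664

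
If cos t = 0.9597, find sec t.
sec t = 1/cos t = 1.042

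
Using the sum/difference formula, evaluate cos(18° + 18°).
cos(18° + 18°) = cos 18° cos 18° - sin 18° sin 18° = 0.809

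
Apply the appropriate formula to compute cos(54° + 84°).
cos(54° + 84°) = cos 54° cos 84° - sin 54° sin 84° = -0.7431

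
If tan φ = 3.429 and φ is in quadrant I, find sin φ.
sin φ = 0.96 (using tan²φ + 1 = sec²φ)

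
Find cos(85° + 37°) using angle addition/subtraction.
cos(85° + 37°) = cos 85° cos 37° - sin 85° sin 37° = -0.5299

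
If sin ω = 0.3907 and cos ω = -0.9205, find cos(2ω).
cos(2ω) = cos²ω - sin²ω = 0.6947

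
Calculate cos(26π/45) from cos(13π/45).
cos(26π/45) = cos²13π/45 - sin²13π/45 = -0.2419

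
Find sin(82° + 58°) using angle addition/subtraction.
sin(82° + 58°) = sin 82° cos 58° + cos 82° sin 58° = 0.6428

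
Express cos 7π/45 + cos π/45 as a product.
cos 7π/45 + cos π/45 = 2 cos(4π/45) cos(π/15)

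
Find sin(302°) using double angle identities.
sin(302°) = 2 sin 151° cos 151° = -0.848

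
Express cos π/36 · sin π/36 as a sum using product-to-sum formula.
cos π/36 sin π/36 = (1/2)[sin(π/36+π/36) - sin(π/36-π/36)]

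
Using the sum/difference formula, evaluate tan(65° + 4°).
tan(65° + 4°) = (tan 65° + tan 4°)/(1 - tan 65° tan 4°) = 2.605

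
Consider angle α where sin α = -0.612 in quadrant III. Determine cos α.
cos α = ±√(1 - sin²α) = -0.7909 (negative in QIII)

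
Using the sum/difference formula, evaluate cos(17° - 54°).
cos(17° - 54°) = cos 17° cos 54° + sin 17° sin 54° = 0.7986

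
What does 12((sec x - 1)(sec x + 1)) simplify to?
12((sec x - 1)(sec x + 1)) = 12(tan²x) (using Diff. of squares)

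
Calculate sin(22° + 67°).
sin(22° + 67°) = sin 22° cos 67° + cos 22° sin 67° = 0.9998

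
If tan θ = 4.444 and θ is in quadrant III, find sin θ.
sin θ = -0.9756 (using tan²θ + 1 = sec²θ)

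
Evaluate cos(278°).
cos(278°) = 0.1392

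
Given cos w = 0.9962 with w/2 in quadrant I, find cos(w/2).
cos(w/2) = ±√((1 + cos w)/2); positive since w/2 ∈ QI, so cos(w/2) = 0.999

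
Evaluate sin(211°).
sin(211°) = -0.515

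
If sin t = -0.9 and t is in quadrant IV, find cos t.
cos t = 0.4359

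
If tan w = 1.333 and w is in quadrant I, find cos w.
cos w = 0.6001 (using tan²w + 1 = sec²w)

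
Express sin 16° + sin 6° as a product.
sin 16° + sin 6° = 2 sin(11°) cos(5°)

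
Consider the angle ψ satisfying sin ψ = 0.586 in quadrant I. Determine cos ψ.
cos ψ = √(1 - sin²ψ) = 0.8103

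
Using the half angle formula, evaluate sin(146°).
sin(146°) = √((1 - cos 292°)/2) = 0.5592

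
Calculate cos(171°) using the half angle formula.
cos(171°) = -√((1 + cos 342°)/2) = -0.9877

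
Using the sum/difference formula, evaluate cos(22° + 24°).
cos(22° + 24°) = cos 22° cos 24° - sin 22° sin 24° = 0.6947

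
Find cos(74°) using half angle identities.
cos(74°) = √((1 + cos 148°)/2) = 0.2756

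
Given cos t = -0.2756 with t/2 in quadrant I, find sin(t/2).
sin(t/2) = ±√((1 - cos t)/2); positive since t/2 ∈ QI, so sin(t/2) = 0.7986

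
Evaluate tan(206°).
tan(206°) = 0.4877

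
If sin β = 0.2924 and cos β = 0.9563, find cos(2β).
cos(2β) = cos²β - sin²β = 0.829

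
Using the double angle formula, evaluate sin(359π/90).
sin(359π/90) = 2 sin 359π/180 cos 359π/180 = -0.0349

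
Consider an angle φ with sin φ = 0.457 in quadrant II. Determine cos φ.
cos φ = ±√(1 - sin²φ) = -0.8895 (negative in QII)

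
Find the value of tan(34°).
tan(34°) = 0.6745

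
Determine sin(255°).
sin(255°) = -(√6+√2)/4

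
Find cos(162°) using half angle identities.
cos(162°) = -√((1 + cos 324°)/2) = -0.9511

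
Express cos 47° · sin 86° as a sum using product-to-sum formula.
cos 47° sin 86° = (1/2)[sin(47°+86°) - sin(47°-86°)]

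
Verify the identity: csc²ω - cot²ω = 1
LHS = 1/sin²ω - cos²ω/sin²ω = (1 - cos²ω)/sin²ω = sin²ω/sin²ω = 1 = RHS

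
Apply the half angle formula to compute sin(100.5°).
sin(100.5°) = √((1 - cos 201°)/2) = 0.9833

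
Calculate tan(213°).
tan(213°) = 0.6494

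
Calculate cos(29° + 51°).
cos(29° + 51°) = cos 29° cos 51° - sin 29° sin 51° = 0.1736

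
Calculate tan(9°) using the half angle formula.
tan(9°) = sin 18° / (1 + cos 18°) = 0.1584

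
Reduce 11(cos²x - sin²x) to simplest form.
11(cos²x - sin²x) = 11(cos(2x)) (using Double angle)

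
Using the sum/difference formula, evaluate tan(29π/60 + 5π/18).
tan(29π/60 + 5π/18) = (tan 29π/60 + tan 5π/18)/(1 - tan 29π/60 tan 5π/18) = -0.9325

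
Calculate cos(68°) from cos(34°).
cos(68°) = cos²34° - sin²34° = 0.3746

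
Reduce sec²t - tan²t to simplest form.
sec²t - tan²t = 1 (using Pythagorean identity)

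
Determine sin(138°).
sin(138°) = 0.6691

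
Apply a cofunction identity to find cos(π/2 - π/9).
cos(π/2 - π/9) = sin(π/9) = 0.342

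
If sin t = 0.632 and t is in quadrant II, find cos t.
cos t = -0.775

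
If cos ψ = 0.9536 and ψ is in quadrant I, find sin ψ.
sin ψ = 0.3011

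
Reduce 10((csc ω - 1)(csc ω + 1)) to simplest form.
10((csc ω - 1)(csc ω + 1)) = 10(cot²ω) (using Diff. of squares)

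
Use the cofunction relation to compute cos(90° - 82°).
cos(90° - 82°) = sin(82°) = 0.9903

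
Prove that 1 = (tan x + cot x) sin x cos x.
RHS = (sin x/cos x + cos x/sin x) sin x cos x = ((sin²x + cos²x)/(sin x cos x)) · sin x cos x = sin²x + cos²x = 1 = LHS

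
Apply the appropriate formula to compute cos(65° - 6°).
cos(65° - 6°) = cos 65° cos 6° + sin 65° sin 6° = 0.515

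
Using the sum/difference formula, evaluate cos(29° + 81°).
cos(29° + 81°) = cos 29° cos 81° - sin 29° sin 81° = -0.342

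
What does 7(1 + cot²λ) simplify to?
7(1 + cot²λ) = 7(csc²λ) (using Pythagorean identity)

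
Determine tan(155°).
tan(155°) = -0.4663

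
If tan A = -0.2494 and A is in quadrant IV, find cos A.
cos A = 0.9703 (using tan²A + 1 = sec²A)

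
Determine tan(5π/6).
tan(5π/6) = -√3/3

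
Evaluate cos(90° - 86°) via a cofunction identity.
cos(90° - 86°) = sin(86°) = 0.9976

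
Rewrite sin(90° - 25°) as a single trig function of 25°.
sin(90° - 25°) = cos(25°)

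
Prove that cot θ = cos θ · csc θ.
RHS = cos θ · (1/sin θ) = cos θ/sin θ = cot θ = LHS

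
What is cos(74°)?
cos(74°) = 0.2756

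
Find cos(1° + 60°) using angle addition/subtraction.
cos(1° + 60°) = cos 1° cos 60° - sin 1° sin 60° = 0.4848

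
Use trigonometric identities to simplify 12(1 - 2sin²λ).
12(1 - 2sin²λ) = 12(cos(2λ)) (using Double angle)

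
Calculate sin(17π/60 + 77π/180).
sin(17π/60 + 77π/180) = sin 17π/60 cos 77π/180 + cos 17π/60 sin 77π/180 = 0.788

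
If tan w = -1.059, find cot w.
cot w = 1/tan w = -0.9443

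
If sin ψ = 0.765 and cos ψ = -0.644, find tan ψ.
tan ψ = sin ψ / cos ψ = -1.188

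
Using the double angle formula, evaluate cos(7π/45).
cos(7π/45) = cos²7π/90 - sin²7π/90 = 0.8829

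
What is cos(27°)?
cos(27°) = 0.891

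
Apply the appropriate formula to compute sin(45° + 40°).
sin(45° + 40°) = sin 45° cos 40° + cos 45° sin 40° = 0.9962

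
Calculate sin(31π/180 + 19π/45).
sin(31π/180 + 19π/45) = sin 31π/180 cos 19π/45 + cos 31π/180 sin 19π/45 = 0.9563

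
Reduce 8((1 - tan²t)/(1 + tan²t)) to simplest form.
8((1 - tan²t)/(1 + tan²t)) = 8(cos(2t)) (using Double angle)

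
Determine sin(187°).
sin(187°) = -0.1219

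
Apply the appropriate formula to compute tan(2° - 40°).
tan(2° - 40°) = (tan 2° - tan 40°)/(1 + tan 2° tan 40°) = -0.7813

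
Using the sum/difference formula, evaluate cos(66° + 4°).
cos(66° + 4°) = cos 66° cos 4° - sin 66° sin 4° = 0.342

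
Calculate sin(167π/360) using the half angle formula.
sin(167π/360) = √((1 - cos 167π/180)/2) = 0.9936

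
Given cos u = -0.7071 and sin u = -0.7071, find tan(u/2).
tan(u/2) = sin u / (1 + cos u) = -2.414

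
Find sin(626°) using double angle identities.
sin(626°) = 2 sin 313° cos 313° = -0.9976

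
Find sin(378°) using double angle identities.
sin(378°) = 2 sin 189° cos 189° = 0.309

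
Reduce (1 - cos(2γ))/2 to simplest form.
(1 - cos(2γ))/2 = sin²γ (using Power reduction)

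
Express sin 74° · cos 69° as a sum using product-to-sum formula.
sin 74° cos 69° = (1/2)[sin(74°+69°) + sin(74°-69°)]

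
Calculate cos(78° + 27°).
cos(78° + 27°) = cos 78° cos 27° - sin 78° sin 27° = -(√6-√2)/4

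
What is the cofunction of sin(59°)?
sin(59°) = cos(90° - 59°) = cos(31°)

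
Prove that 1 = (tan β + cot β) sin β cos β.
RHS = (sin β/cos β + cos β/sin β) sin β cos β = ((sin²β + cos²β)/(sin β cos β)) · sin β cos β = sin²β + cos²β = 1 = LHS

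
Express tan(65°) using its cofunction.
tan(65°) = cot(90° - 65°) = cot(25°)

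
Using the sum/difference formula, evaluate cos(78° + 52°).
cos(78° + 52°) = cos 78° cos 52° - sin 78° sin 52° = -0.6428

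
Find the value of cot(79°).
cot(79°) = 0.1944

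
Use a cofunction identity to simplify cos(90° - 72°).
cos(90° - 72°) = sin(72°)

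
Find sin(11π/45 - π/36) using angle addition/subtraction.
sin(11π/45 - π/36) = sin 11π/45 cos π/36 - cos 11π/45 sin π/36 = 0.6293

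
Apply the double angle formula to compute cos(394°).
cos(394°) = cos²197° - sin²197° = 0.829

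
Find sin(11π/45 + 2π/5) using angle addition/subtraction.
sin(11π/45 + 2π/5) = sin 11π/45 cos 2π/5 + cos 11π/45 sin 2π/5 = 0.8988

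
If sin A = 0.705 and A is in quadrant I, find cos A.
cos A = 0.7092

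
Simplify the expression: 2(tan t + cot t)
2(tan t + cot t) = 2(sec t csc t) (using Quotient identities)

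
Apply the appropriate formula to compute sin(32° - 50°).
sin(32° - 50°) = sin 32° cos 50° - cos 32° sin 50° = -0.309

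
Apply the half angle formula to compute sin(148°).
sin(148°) = √((1 - cos 296°)/2) = 0.5299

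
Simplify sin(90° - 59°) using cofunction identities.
sin(90° - 59°) = cos(59°)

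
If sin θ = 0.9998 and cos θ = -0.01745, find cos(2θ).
cos(2θ) = cos²θ - sin²θ = -0.9993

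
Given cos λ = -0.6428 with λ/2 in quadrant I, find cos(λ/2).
cos(λ/2) = ±√((1 + cos λ)/2); positive since λ/2 ∈ QI, so cos(λ/2) = 0.4226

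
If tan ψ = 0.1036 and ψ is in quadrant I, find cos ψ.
cos ψ = 0.9947 (using tan²ψ + 1 = sec²ψ)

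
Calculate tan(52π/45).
tan(52π/45) = 0.5317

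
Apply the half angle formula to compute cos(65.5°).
cos(65.5°) = √((1 + cos 131°)/2) = 0.4147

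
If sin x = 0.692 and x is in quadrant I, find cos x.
cos x = 0.7219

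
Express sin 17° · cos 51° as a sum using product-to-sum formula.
sin 17° cos 51° = (1/2)[sin(17°+51°) + sin(17°-51°)]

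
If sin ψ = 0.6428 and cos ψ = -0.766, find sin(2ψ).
sin(2ψ) = 2 sin ψ cos ψ = -0.9848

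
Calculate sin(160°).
sin(160°) = 0.342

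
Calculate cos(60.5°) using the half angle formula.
cos(60.5°) = √((1 + cos 121°)/2) = 0.4924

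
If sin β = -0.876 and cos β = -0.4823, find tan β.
tan β = sin β / cos β = 1.816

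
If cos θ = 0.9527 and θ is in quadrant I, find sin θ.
sin θ = 0.3039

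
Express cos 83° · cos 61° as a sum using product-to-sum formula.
cos 83° cos 61° = (1/2)[cos(83°-61°) + cos(83°+61°)]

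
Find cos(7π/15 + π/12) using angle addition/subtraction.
cos(7π/15 + π/12) = cos 7π/15 cos π/12 - sin 7π/15 sin π/12 = -0.1564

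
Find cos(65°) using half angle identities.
cos(65°) = √((1 + cos 130°)/2) = 0.4226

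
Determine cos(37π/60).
cos(37π/60) = -0.3584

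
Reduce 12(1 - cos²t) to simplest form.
12(1 - cos²t) = 12(sin²t) (using Pythagorean identity)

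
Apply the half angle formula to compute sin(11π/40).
sin(11π/40) = √((1 - cos 11π/20)/2) = 0.7604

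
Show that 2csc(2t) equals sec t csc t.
LHS = 2/sin(2t) = 2/(2 sin t cos t) = 1/(sin t cos t) = (1/cos t)(1/sin t) = sec t csc t = RHS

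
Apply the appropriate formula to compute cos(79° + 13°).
cos(79° + 13°) = cos 79° cos 13° - sin 79° sin 13° = -0.0349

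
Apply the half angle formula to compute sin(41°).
sin(41°) = √((1 - cos 82°)/2) = 0.6561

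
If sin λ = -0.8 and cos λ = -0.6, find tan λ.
tan λ = sin λ / cos λ = 1.333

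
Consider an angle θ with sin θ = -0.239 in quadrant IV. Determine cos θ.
cos θ = √(1 - sin²θ) = 0.971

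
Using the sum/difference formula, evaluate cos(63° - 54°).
cos(63° - 54°) = cos 63° cos 54° + sin 63° sin 54° = 0.9877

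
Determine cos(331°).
cos(331°) = 0.8746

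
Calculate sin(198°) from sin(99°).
sin(198°) = 2 sin 99° cos 99° = -0.309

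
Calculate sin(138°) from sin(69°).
sin(138°) = 2 sin 69° cos 69° = 0.6691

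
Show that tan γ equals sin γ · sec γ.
RHS = sin γ · (1/cos γ) = sin γ/cos γ = tan γ = LHS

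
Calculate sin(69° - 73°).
sin(69° - 73°) = sin 69° cos 73° - cos 69° sin 73° = -0.06976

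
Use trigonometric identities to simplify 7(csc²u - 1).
7(csc²u - 1) = 7(cot²u) (using Pythagorean identity)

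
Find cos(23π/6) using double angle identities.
cos(23π/6) = cos²23π/12 - sin²23π/12 = √3/2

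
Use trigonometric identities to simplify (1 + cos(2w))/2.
(1 + cos(2w))/2 = cos²w (using Power reduction)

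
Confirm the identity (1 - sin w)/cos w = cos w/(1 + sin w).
LHS = (1 - sin w)(1 + sin w) / (cos w(1 + sin w)) = (1 - sin²w) / (cos w(1 + sin w)) = cos²w / (cos w(1 + sin w)) = cos w/(1 + sin w) = RHS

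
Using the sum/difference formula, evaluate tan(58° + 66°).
tan(58° + 66°) = (tan 58° + tan 66°)/(1 - tan 58° tan 66°) = -1.483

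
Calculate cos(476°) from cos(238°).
cos(476°) = cos²238° - sin²238° = -0.4384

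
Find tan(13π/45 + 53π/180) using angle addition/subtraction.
tan(13π/45 + 53π/180) = (tan 13π/45 + tan 53π/180)/(1 - tan 13π/45 tan 53π/180) = -(2+√3)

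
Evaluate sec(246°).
sec(246°) = -2.459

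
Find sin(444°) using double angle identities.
sin(444°) = 2 sin 222° cos 222° = 0.9945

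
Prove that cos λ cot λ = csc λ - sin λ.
RHS = 1/sin λ - sin λ = (1 - sin²λ)/sin λ = cos²λ/sin λ = cos λ · (cos λ/sin λ) = cos λ cot λ = LHS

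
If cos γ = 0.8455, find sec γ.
sec γ = 1/cos γ = 1.183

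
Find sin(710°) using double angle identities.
sin(710°) = 2 sin 355° cos 355° = -0.1736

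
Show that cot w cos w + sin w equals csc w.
LHS = cos²w/sin w + sin w = (cos²w + sin²w)/sin w = 1/sin w = csc w = RHS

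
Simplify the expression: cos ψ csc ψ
cos ψ csc ψ = cot ψ (using Reciprocal + quotient)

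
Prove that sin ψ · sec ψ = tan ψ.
LHS = sin ψ · (1/cos ψ) = sin ψ/cos ψ = tan ψ = RHS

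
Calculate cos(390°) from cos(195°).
cos(390°) = cos²195° - sin²195° = √3/2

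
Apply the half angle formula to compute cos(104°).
cos(104°) = -√((1 + cos 208°)/2) = -0.2419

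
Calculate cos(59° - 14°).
cos(59° - 14°) = cos 59° cos 14° + sin 59° sin 14° = √2/2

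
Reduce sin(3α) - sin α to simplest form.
sin(3α) - sin α = 2 cos(2α) sin α (using Sum-to-product)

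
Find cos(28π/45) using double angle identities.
cos(28π/45) = cos²14π/45 - sin²14π/45 = -0.3746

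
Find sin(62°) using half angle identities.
sin(62°) = √((1 - cos 124°)/2) = 0.8829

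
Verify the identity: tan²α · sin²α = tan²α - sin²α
RHS = sin²α/cos²α - sin²α = sin²α(1/cos²α - 1) = sin²α · (1 - cos²α)/cos²α = sin²α · sin²α/cos²α = sin²α · tan²α = LHS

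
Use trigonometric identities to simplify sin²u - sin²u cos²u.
sin²u - sin²u cos²u = sin⁴u (using Factoring)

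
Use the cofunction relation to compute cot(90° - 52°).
cot(90° - 52°) = tan(52°) = 1.28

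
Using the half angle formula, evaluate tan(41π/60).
tan(41π/60) = sin 41π/30 / (1 + cos 41π/30) = -1.54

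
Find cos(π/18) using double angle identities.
cos(π/18) = cos²π/36 - sin²π/36 = 0.9848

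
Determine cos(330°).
cos(330°) = √3/2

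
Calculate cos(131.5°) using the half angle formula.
cos(131.5°) = -√((1 + cos 263°)/2) = -0.6626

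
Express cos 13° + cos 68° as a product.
cos 13° + cos 68° = 2 cos(40.5°) cos(-27.5°)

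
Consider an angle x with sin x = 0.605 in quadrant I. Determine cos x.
cos x = √(1 - sin²x) = 0.7962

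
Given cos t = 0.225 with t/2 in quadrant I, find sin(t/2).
sin(t/2) = ±√((1 - cos t)/2); positive since t/2 ∈ QI, so sin(t/2) = 0.6225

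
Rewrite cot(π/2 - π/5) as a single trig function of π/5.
cot(π/2 - π/5) = tan(π/5)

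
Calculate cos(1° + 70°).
cos(1° + 70°) = cos 1° cos 70° - sin 1° sin 70° = 0.3256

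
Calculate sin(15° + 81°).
sin(15° + 81°) = sin 15° cos 81° + cos 15° sin 81° = 0.9945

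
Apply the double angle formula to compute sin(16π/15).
sin(16π/15) = 2 sin 8π/15 cos 8π/15 = -0.2079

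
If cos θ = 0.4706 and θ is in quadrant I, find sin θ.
sin θ = 0.8823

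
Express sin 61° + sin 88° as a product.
sin 61° + sin 88° = 2 sin(74.5°) cos(-13.5°)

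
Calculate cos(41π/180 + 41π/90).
cos(41π/180 + 41π/90) = cos 41π/180 cos 41π/90 - sin 41π/180 sin 41π/90 = -0.5446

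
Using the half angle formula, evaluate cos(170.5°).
cos(170.5°) = -√((1 + cos 341°)/2) = -0.9863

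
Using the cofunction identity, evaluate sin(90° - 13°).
sin(90° - 13°) = cos(13°) = 0.9744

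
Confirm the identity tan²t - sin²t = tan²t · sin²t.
LHS = sin²t/cos²t - sin²t = sin²t(1/cos²t - 1) = sin²t · (1 - cos²t)/cos²t = sin²t · sin²t/cos²t = sin²t · tan²t = RHS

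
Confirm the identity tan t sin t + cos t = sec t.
LHS = sin²t/cos t + cos t = (sin²t + cos²t)/cos t = 1/cos t = sec t = RHS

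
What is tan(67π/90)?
tan(67π/90) = -1.036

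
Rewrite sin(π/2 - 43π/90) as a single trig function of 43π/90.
sin(π/2 - 43π/90) = cos(43π/90)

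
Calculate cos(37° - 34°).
cos(37° - 34°) = cos 37° cos 34° + sin 37° sin 34° = 0.9986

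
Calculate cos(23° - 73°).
cos(23° - 73°) = cos 23° cos 73° + sin 23° sin 73° = 0.6428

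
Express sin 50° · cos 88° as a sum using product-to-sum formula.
sin 50° cos 88° = (1/2)[sin(50°+88°) + sin(50°-88°)]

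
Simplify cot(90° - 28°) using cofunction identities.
cot(90° - 28°) = tan(28°)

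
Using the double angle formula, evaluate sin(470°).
sin(470°) = 2 sin 235° cos 235° = 0.9397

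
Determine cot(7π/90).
cot(7π/90) = 4.011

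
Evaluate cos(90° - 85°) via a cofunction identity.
cos(90° - 85°) = sin(85°) = 0.9962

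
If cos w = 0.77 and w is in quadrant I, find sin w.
sin w = 0.638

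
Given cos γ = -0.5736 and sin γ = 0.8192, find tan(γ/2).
tan(γ/2) = sin γ / (1 + cos γ) = 1.921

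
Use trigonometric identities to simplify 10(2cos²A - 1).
10(2cos²A - 1) = 10(cos(2A)) (using Double angle)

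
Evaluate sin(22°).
sin(22°) = 0.3746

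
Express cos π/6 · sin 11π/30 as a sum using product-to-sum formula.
cos π/6 sin 11π/30 = (1/2)[sin(π/6+11π/30) - sin(π/6-11π/30)]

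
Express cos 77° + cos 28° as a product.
cos 77° + cos 28° = 2 cos(52.5°) cos(24.5°)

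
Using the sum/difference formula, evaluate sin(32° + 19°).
sin(32° + 19°) = sin 32° cos 19° + cos 32° sin 19° = 0.7771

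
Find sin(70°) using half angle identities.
sin(70°) = √((1 - cos 140°)/2) = 0.9397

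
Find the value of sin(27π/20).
sin(27π/20) = -0.891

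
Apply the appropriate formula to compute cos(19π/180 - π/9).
cos(19π/180 - π/9) = cos 19π/180 cos π/9 + sin 19π/180 sin π/9 = 0.9998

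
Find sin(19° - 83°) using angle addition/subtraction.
sin(19° - 83°) = sin 19° cos 83° - cos 19° sin 83° = -0.8988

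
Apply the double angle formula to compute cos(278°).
cos(278°) = cos²139° - sin²139° = 0.1392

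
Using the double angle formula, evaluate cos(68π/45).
cos(68π/45) = cos²34π/45 - sin²34π/45 = 0.0349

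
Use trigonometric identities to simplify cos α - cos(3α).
cos α - cos(3α) = 2 sin(2α) sin α (using Sum-to-product)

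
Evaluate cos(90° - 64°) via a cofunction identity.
cos(90° - 64°) = sin(64°) = 0.8988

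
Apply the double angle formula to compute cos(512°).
cos(512°) = cos²256° - sin²256° = -0.8829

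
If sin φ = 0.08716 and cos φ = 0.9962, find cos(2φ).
cos(2φ) = cos²φ - sin²φ = 0.9848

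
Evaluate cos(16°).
cos(16°) = 0.9613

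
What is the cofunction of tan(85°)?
tan(85°) = cot(90° - 85°) = cot(5°)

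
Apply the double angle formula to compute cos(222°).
cos(222°) = cos²111° - sin²111° = -0.7431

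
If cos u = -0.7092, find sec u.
sec u = 1/cos u = -1.41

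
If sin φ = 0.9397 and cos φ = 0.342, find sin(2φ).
sin(2φ) = 2 sin φ cos φ = 0.6428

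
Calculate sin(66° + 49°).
sin(66° + 49°) = sin 66° cos 49° + cos 66° sin 49° = 0.9063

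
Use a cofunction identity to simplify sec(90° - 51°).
sec(90° - 51°) = csc(51°)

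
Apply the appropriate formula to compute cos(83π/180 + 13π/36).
cos(83π/180 + 13π/36) = cos 83π/180 cos 13π/36 - sin 83π/180 sin 13π/36 = -0.848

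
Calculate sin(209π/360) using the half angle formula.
sin(209π/360) = √((1 - cos 209π/180)/2) = 0.9681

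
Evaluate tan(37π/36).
tan(37π/36) = 0.08749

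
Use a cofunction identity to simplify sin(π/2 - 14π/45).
sin(π/2 - 14π/45) = cos(14π/45)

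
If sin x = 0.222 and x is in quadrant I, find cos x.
cos x = 0.975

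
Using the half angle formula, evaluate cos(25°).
cos(25°) = √((1 + cos 50°)/2) = 0.9063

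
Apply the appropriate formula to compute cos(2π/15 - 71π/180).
cos(2π/15 - 71π/180) = cos 2π/15 cos 71π/180 + sin 2π/15 sin 71π/180 = 0.682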